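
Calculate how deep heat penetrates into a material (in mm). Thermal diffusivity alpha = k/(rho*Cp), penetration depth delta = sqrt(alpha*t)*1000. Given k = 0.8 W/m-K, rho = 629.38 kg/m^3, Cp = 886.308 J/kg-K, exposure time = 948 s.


alpha = 0.8 / (629.38 * 886.308) = 1.4341e-06 m^2/s
alpha * t = 0.0013596
delta = sqrt(0.0013596) * 1000 = 36.872 mm

36.872 mm


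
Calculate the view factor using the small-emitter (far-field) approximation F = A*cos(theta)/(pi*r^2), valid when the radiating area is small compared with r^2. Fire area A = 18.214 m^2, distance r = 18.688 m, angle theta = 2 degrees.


cos(2 deg) = 0.99939
pi*r^2 = 1097.2
F = 18.214 * 0.99939 / 1097.2 = 0.016591

0.016591


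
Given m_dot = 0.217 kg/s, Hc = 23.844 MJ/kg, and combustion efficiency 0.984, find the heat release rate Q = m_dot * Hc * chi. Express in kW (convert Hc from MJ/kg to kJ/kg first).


Hc = 23.844 MJ/kg = 23.844 * 1000 kJ/kg = 23844 kJ/kg
Q = 0.217 kg/s * 23844 kJ/kg * 0.984 = 5091.4 kW

5091.4 kW


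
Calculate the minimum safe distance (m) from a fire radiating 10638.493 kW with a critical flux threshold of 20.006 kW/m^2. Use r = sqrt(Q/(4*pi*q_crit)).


4*pi*q_crit = 251.40
Q/(4*pi*q_crit) = 42.317
r = sqrt(42.317) = 6.5051 m

6.5051 m


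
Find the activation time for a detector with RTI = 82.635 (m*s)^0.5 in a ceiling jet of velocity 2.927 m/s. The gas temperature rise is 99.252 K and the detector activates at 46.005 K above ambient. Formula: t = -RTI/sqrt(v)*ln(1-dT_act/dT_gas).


dT_act/dT_gas = 0.46352
ln(1 - 0.46352) = -0.62272
t = -82.635 / sqrt(2.927) * -0.62272 = 30.078 s

30.078 s


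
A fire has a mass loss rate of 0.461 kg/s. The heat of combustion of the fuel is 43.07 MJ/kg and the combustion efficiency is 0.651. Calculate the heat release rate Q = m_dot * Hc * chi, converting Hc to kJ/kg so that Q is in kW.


Hc = 43.07 MJ/kg = 43.07 * 1000 kJ/kg = 43070 kJ/kg
Q = 0.461 kg/s * 43070 kJ/kg * 0.651 = 12926 kW

12926 kW


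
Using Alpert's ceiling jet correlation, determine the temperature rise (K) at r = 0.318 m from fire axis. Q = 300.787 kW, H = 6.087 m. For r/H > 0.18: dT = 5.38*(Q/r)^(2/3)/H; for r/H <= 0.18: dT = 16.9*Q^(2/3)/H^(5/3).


r/H = 0.318 / 6.087 = 0.052242
r/H <= 0.18, so dT = 16.9*Q^(2/3)/H^(5/3)
Q^(2/3) = 44.892
H^(5/3) = 20.293
dT = 16.9 * 44.892 / 20.293 = 37.387 K

37.387 K


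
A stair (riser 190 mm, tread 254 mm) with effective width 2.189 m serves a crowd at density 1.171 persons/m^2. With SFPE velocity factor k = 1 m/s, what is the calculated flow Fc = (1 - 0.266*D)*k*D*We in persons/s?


1 - 0.266*D = 1 - 0.266*1.171 = 0.68851
Fs = 0.68851 * 1 * 1.171 = 0.80625 persons/(s*m)
Fc = 0.80625 * 2.189 = 1.7649 persons/s

1.7649 persons/s


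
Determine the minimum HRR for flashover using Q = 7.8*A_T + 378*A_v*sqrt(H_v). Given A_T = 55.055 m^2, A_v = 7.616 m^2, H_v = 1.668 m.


7.8*A_T = 429.429
sqrt(H_v) = 1.2915
378*A_v*sqrt(H_v) = 3718.1
Q = 429.429 + 3718.1 = 4147.5 kW

4147.5 kW


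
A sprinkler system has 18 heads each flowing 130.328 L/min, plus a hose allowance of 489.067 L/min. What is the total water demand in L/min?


Sprinkler demand = 18 * 130.328 = 2345.904 L/min
Total = 2345.904 + 489.067 = 2834.971 L/min

2834.971 L/min


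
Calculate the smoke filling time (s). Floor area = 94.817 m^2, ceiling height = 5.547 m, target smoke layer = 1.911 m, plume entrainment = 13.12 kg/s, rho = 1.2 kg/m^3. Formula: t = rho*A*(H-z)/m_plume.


H - z = 3.636 m
t = 1.2 * 94.817 * 3.636 / 13.12 = 31.532 s

31.532 s


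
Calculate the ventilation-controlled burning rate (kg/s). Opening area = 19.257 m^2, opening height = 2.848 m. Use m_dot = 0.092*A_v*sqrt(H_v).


sqrt(H_v) = 1.6876
m_dot = 0.092 * 19.257 * 1.6876 = 2.9898 kg/s

2.9898 kg/s


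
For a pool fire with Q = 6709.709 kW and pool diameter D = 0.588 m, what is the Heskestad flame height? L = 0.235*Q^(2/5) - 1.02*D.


Q^(2/5) = 33.938
0.235 * Q^(2/5) = 7.9753
1.02 * D = 0.59976
L = 7.3756 m

7.3756 m


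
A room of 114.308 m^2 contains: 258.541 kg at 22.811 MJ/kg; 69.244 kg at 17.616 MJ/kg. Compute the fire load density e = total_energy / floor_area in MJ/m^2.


Total energy = 258.541*22.811 + 69.244*17.616
= 5897.579 + 1219.802
= 7117.381 MJ
e = 7117.381 / 114.308 = 62.265 MJ/m^2

62.265 MJ/m^2


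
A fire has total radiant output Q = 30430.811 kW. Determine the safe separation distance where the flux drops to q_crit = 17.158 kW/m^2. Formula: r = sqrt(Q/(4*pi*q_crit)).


4*pi*q_crit = 215.61
Q/(4*pi*q_crit) = 141.14
r = sqrt(141.14) = 11.880 m

11.880 m


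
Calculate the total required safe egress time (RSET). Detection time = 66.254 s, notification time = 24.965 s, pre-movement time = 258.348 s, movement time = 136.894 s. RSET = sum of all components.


Total = 66.254 + 24.965 + 258.348 + 136.894 = 486.461 s

486.461 s


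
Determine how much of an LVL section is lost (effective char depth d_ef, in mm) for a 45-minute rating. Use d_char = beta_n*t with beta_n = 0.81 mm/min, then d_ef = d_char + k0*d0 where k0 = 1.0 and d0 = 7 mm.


d_char = 0.81 * 45 = 36.45 mm
d_ef = 36.45 + 1.0*7 = 43.45 mm

43.45 mm


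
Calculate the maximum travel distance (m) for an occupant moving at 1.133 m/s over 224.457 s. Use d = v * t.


d = 1.133 * 224.457 = 254.31 m

254.31 m


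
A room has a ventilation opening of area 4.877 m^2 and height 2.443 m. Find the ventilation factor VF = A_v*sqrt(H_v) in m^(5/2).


sqrt(H_v) = 1.5630
VF = 4.877 * 1.5630 = 7.6228 m^(5/2)

7.6228 m^(5/2)


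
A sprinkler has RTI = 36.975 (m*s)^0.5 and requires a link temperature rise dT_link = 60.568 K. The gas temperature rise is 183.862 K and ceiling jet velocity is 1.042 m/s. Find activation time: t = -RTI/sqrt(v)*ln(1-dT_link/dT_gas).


dT_link/dT_gas = 0.32942
ln(1 - 0.32942) = -0.39961
t = -36.975 / sqrt(1.042) * -0.39961 = 14.475 s

14.475 s


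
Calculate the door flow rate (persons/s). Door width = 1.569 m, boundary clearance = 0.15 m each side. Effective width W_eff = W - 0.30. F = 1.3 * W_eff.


W_eff = 1.569 - 0.30 = 1.269 m
F = 1.3 * 1.269 = 1.6497 persons/s

1.6497 persons/s


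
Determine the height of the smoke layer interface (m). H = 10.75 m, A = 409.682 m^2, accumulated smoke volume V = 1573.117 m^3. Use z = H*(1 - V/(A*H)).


V/(A*H) = 0.35720
1 - 0.35720 = 0.64280
z = 10.75 * 0.64280 = 6.9102 m

6.9102 m


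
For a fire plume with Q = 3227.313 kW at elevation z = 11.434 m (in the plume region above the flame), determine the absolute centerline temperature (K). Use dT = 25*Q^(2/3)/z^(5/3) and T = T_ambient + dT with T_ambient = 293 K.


Q^(2/3) = 218.39
z^(5/3) = 58.031
dT = 25 * 218.39 / 58.031 = 94.081 K
T = 293 + 94.081 = 387.08 K

387.08 K


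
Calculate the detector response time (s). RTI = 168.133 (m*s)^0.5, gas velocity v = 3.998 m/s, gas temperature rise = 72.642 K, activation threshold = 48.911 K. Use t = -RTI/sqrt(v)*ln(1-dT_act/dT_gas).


dT_act/dT_gas = 0.67332
ln(1 - 0.67332) = -1.1188
t = -168.133 / sqrt(3.998) * -1.1188 = 94.074 s

94.074 s


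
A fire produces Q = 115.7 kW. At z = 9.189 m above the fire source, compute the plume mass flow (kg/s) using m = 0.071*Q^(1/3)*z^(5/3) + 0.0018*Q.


Q^(1/3) = 4.8728
z^(5/3) = 40.313
First term = 0.071 * 4.8728 * 40.313 = 13.947
Second term = 0.0018 * 115.7 = 0.20826
m = 14.155 kg/s

14.155 kg/s


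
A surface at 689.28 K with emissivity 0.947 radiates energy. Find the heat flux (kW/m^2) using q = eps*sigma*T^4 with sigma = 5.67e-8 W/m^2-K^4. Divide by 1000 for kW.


T^4 = 2.2573e+11
q = 0.947 * 5.67e-8 * 2.2573e+11 / 1000 = 12.120 kW/m^2

12.120 kW/m^2


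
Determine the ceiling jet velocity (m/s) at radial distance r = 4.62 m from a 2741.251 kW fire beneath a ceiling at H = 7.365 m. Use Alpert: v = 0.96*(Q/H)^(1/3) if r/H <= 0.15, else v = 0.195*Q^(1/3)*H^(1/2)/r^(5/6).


r/H = 4.62 / 7.365 = 0.62729
r/H > 0.15, so v = 0.195*Q^(1/3)*H^(1/2)/r^(5/6)
Q^(1/3) = 13.995
H^(1/2) = 2.7139
r^(5/6) = 3.5799
v = 0.195 * 13.995 * 2.7139 / 3.5799 = 2.0689 m/s

2.0689 m/s


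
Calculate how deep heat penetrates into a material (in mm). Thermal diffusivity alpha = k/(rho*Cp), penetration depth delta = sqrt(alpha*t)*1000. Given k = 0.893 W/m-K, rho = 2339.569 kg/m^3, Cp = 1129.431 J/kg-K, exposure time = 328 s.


alpha = 0.893 / (2339.569 * 1129.431) = 3.3795e-07 m^2/s
alpha * t = 0.00011085
delta = sqrt(0.00011085) * 1000 = 10.528 mm

10.528 mm


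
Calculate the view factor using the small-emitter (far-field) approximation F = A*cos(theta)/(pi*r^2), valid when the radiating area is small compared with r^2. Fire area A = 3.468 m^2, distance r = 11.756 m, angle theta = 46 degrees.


cos(46 deg) = 0.69466
pi*r^2 = 434.18
F = 3.468 * 0.69466 / 434.18 = 0.0055486

0.0055486


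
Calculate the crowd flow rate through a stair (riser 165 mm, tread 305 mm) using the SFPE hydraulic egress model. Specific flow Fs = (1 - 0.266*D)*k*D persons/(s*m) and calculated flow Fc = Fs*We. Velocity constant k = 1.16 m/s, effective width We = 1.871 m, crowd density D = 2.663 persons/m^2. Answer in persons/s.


1 - 0.266*D = 1 - 0.266*2.663 = 0.29164
Fs = 0.29164 * 1.16 * 2.663 = 0.90091 persons/(s*m)
Fc = 0.90091 * 1.871 = 1.6856 persons/s

1.6856 persons/s


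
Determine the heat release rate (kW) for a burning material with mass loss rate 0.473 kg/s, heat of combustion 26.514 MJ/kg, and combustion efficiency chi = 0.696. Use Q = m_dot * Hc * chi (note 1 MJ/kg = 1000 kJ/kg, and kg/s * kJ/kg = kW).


Hc = 26.514 MJ/kg = 26.514 * 1000 kJ/kg = 26514 kJ/kg
Q = 0.473 kg/s * 26514 kJ/kg * 0.696 = 8728.6 kW

8728.6 kW


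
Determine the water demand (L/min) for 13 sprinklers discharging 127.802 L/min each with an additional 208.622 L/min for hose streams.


Sprinkler demand = 13 * 127.802 = 1661.426 L/min
Total = 1661.426 + 208.622 = 1870.048 L/min

1870.048 L/min


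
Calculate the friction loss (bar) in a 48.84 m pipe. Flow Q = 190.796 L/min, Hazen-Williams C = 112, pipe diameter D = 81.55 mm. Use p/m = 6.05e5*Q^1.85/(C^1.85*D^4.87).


Q^1.85 = 16560
C^1.85 = 6180.9
D^4.87 = 2.0353e+09
p/m = 0.00079638 bar/m
p_total = 0.00079638 * 48.84 = 0.038895 bar

0.038895 bar


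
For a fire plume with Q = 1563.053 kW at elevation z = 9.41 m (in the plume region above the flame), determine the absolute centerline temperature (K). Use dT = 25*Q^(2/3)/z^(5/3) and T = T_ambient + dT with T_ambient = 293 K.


Q^(2/3) = 134.68
z^(5/3) = 41.942
dT = 25 * 134.68 / 41.942 = 80.280 K
T = 293 + 80.280 = 373.28 K

373.28 K


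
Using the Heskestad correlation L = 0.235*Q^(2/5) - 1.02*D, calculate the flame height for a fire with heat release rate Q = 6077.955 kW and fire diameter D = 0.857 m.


Q^(2/5) = 32.621
0.235 * Q^(2/5) = 7.6660
1.02 * D = 0.87414
L = 6.7919 m

6.7919 m


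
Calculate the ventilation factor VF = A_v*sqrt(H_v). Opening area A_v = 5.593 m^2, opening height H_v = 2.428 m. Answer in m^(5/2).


sqrt(H_v) = 1.5582
VF = 5.593 * 1.5582 = 8.7150 m^(5/2)

8.7150 m^(5/2)


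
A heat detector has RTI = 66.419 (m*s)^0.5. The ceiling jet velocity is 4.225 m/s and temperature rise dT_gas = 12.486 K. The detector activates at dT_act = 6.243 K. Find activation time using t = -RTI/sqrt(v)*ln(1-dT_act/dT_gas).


dT_act/dT_gas = 0.5
ln(1 - 0.5) = -0.69315
t = -66.419 / sqrt(4.225) * -0.69315 = 22.398 s

22.398 s


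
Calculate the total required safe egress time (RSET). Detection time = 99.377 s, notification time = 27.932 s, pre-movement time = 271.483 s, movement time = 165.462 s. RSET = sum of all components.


Total = 99.377 + 27.932 + 271.483 + 165.462 = 564.254 s

564.254 s


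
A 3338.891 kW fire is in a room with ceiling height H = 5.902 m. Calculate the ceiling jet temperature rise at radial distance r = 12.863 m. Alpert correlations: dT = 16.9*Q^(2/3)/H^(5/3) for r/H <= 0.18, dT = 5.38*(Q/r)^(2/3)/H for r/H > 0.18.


r/H = 12.863 / 5.902 = 2.1794
r/H > 0.18, so dT = 5.38*(Q/r)^(2/3)/H
Q/r = 259.57
(Q/r)^(2/3) = 40.692
dT = 5.38 * 40.692 / 5.902 = 37.093 K

37.093 K


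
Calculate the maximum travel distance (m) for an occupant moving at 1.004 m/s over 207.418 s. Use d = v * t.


d = 1.004 * 207.418 = 208.25 m

208.25 m


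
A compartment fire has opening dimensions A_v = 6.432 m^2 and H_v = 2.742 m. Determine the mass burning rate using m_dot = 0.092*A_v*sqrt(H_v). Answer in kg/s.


sqrt(H_v) = 1.6559
m_dot = 0.092 * 6.432 * 1.6559 = 0.97987 kg/s

0.97987 kg/s


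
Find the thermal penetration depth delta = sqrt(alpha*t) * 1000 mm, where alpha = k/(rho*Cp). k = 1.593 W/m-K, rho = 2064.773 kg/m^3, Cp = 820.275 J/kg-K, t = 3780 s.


alpha = 1.593 / (2064.773 * 820.275) = 9.4055e-07 m^2/s
alpha * t = 0.0035553
delta = sqrt(0.0035553) * 1000 = 59.626 mm

59.626 mm


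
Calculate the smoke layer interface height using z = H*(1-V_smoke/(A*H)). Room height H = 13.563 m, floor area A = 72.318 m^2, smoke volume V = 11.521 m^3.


V/(A*H) = 0.011746
1 - 0.011746 = 0.98825
z = 13.563 * 0.98825 = 13.404 m

13.404 m


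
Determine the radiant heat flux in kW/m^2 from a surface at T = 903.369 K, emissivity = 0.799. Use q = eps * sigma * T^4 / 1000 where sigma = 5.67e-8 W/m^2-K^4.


T^4 = 6.6598e+11
q = 0.799 * 5.67e-8 * 6.6598e+11 / 1000 = 30.171 kW/m^2

30.171 kW/m^2


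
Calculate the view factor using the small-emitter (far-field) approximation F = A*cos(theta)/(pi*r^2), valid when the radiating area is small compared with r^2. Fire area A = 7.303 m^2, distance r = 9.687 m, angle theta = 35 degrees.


cos(35 deg) = 0.81915
pi*r^2 = 294.80
F = 7.303 * 0.81915 / 294.80 = 0.020293

0.020293


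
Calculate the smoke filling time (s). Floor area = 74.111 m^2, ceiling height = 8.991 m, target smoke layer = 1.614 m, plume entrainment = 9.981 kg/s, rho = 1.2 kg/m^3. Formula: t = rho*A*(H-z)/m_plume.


H - z = 7.377 m
t = 1.2 * 74.111 * 7.377 / 9.981 = 65.731 s

65.731 s


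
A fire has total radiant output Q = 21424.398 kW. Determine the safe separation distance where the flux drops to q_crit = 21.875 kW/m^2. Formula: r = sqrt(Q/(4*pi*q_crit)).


4*pi*q_crit = 274.89
Q/(4*pi*q_crit) = 77.938
r = sqrt(77.938) = 8.8283 m

8.8283 m


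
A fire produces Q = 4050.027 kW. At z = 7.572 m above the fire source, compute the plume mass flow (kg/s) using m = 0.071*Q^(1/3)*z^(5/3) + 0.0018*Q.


Q^(1/3) = 15.940
z^(5/3) = 29.198
First term = 0.071 * 15.940 * 29.198 = 33.044
Second term = 0.0018 * 4050.027 = 7.2900
m = 40.334 kg/s

40.334 kg/s


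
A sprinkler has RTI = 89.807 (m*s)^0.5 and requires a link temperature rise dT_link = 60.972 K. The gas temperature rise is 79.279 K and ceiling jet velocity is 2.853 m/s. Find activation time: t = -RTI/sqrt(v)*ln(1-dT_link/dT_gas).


dT_link/dT_gas = 0.76908
ln(1 - 0.76908) = -1.4657
t = -89.807 / sqrt(2.853) * -1.4657 = 77.929 s

77.929 s


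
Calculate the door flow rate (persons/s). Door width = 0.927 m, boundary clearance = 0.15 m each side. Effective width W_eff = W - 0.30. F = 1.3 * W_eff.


W_eff = 0.927 - 0.30 = 0.627 m
F = 1.3 * 0.627 = 0.81510 persons/s

0.81510 persons/s


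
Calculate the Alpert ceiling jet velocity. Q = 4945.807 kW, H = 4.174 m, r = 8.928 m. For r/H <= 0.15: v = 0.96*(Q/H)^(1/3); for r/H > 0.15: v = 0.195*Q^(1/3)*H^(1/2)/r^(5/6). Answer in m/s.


r/H = 8.928 / 4.174 = 2.1390
r/H > 0.15, so v = 0.195*Q^(1/3)*H^(1/2)/r^(5/6)
Q^(1/3) = 17.038
H^(1/2) = 2.0430
r^(5/6) = 6.1986
v = 0.195 * 17.038 * 2.0430 / 6.1986 = 1.0950 m/s

1.0950 m/s


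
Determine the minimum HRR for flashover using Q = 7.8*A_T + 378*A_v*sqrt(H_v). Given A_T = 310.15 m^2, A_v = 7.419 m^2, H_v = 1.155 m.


7.8*A_T = 2419.17
sqrt(H_v) = 1.0747
378*A_v*sqrt(H_v) = 3013.9
Q = 2419.17 + 3013.9 = 5433.1 kW

5433.1 kW


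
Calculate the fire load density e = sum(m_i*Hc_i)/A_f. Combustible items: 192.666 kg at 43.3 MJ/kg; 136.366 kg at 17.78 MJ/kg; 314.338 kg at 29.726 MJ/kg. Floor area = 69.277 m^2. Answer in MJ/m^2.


Total energy = 192.666*43.3 + 136.366*17.78 + 314.338*29.726
= 8342.438 + 2424.587 + 9344.011
= 20111.04 MJ
e = 20111.04 / 69.277 = 290.30 MJ/m^2

290.30 MJ/m^2


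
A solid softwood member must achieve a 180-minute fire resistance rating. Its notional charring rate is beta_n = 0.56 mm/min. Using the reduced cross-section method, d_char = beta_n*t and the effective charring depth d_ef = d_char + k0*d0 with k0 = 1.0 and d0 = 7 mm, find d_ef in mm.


d_char = 0.56 * 180 = 100.8 mm
d_ef = 100.8 + 1.0*7 = 107.8 mm

107.8 mm


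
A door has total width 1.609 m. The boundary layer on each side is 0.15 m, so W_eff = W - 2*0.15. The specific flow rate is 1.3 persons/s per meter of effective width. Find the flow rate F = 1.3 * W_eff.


W_eff = 1.609 - 0.30 = 1.309 m
F = 1.3 * 1.309 = 1.7017 persons/s

1.7017 persons/s


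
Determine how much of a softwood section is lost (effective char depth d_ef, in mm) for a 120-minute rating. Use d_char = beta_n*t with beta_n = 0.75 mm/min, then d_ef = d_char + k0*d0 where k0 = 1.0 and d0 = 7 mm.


d_char = 0.75 * 120 = 90 mm
d_ef = 90 + 1.0*7 = 97 mm

97 mm


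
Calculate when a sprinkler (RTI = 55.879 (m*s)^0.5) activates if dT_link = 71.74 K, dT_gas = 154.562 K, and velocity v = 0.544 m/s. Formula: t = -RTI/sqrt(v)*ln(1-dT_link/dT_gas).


dT_link/dT_gas = 0.46415
ln(1 - 0.46415) = -0.62390
t = -55.879 / sqrt(0.544) * -0.62390 = 47.268 s

47.268 s


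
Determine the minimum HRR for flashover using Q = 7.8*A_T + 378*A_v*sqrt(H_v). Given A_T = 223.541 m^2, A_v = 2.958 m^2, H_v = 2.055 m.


7.8*A_T = 1743.6
sqrt(H_v) = 1.4335
378*A_v*sqrt(H_v) = 1602.9
Q = 1743.6 + 1602.9 = 3346.5 kW

3346.5 kW


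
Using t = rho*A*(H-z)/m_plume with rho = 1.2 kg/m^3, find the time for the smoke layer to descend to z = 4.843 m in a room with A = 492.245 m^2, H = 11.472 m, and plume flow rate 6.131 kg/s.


H - z = 6.629 m
t = 1.2 * 492.245 * 6.629 / 6.131 = 638.67 s

638.67 s


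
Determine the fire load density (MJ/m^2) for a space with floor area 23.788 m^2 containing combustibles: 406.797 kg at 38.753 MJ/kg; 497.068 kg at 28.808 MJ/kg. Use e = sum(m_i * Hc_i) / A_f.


Total energy = 406.797*38.753 + 497.068*28.808
= 15764.60 + 14319.53
= 30084.14 MJ
e = 30084.14 / 23.788 = 1264.7 MJ/m^2

1264.7 MJ/m^2


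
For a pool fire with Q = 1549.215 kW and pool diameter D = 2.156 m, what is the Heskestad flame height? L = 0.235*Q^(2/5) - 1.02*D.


Q^(2/5) = 18.882
0.235 * Q^(2/5) = 4.4372
1.02 * D = 2.1991
L = 2.2381 m

2.2381 m


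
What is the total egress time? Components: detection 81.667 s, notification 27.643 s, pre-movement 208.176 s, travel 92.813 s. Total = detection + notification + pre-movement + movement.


Total = 81.667 + 27.643 + 208.176 + 92.813 = 410.299 s

410.299 s


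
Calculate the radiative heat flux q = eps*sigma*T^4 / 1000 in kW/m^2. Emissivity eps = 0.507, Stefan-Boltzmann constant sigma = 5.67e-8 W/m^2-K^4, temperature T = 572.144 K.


T^4 = 1.0716e+11
q = 0.507 * 5.67e-8 * 1.0716e+11 / 1000 = 3.0804 kW/m^2

3.0804 kW/m^2


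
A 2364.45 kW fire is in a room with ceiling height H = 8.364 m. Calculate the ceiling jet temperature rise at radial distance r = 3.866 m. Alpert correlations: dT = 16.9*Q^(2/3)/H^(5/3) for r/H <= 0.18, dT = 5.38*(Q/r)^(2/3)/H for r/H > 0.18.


r/H = 3.866 / 8.364 = 0.46222
r/H > 0.18, so dT = 5.38*(Q/r)^(2/3)/H
Q/r = 611.60
(Q/r)^(2/3) = 72.052
dT = 5.38 * 72.052 / 8.364 = 46.346 K

46.346 K


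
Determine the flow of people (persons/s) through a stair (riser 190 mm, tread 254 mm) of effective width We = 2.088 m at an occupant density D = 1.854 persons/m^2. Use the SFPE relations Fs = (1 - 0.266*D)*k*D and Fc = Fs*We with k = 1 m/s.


1 - 0.266*D = 1 - 0.266*1.854 = 0.50684
Fs = 0.50684 * 1 * 1.854 = 0.93967 persons/(s*m)
Fc = 0.93967 * 2.088 = 1.9620 persons/s

1.9620 persons/s


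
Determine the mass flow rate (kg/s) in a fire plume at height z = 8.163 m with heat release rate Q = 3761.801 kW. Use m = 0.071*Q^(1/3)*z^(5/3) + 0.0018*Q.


Q^(1/3) = 15.552
z^(5/3) = 33.094
First term = 0.071 * 15.552 * 33.094 = 36.543
Second term = 0.0018 * 3761.801 = 6.7712
m = 43.314 kg/s

43.314 kg/s


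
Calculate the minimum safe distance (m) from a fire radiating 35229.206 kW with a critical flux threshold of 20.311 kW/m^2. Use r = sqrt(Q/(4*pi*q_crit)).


4*pi*q_crit = 255.24
Q/(4*pi*q_crit) = 138.03
r = sqrt(138.03) = 11.748 m

11.748 m


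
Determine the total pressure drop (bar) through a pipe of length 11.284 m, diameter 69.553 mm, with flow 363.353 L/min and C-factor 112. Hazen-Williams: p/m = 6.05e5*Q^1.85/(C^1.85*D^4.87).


Q^1.85 = 54527
C^1.85 = 6180.9
D^4.87 = 9.3773e+08
p/m = 0.0056916 bar/m
p_total = 0.0056916 * 11.284 = 0.064224 bar

0.064224 bar


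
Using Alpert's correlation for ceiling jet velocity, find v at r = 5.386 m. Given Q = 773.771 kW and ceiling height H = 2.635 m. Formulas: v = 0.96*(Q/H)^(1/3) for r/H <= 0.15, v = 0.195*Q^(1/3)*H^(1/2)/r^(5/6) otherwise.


r/H = 5.386 / 2.635 = 2.0440
r/H > 0.15, so v = 0.195*Q^(1/3)*H^(1/2)/r^(5/6)
Q^(1/3) = 9.1806
H^(1/2) = 1.6233
r^(5/6) = 4.0681
v = 0.195 * 9.1806 * 1.6233 / 4.0681 = 0.71434 m/s

0.71434 m/s


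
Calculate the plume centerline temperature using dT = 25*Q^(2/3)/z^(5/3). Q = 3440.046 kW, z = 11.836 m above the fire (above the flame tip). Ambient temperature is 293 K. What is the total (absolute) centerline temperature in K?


Q^(2/3) = 227.88
z^(5/3) = 61.472
dT = 25 * 227.88 / 61.472 = 92.678 K
T = 293 + 92.678 = 385.68 K

385.68 K


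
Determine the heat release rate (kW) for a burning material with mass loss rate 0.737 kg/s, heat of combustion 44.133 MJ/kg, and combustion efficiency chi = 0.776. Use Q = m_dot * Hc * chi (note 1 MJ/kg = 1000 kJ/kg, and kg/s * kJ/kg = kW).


Hc = 44.133 MJ/kg = 44.133 * 1000 kJ/kg = 44133 kJ/kg
Q = 0.737 kg/s * 44133 kJ/kg * 0.776 = 25240 kW

25240 kW


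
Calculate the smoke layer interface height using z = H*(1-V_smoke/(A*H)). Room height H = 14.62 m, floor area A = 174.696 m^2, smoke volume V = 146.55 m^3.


V/(A*H) = 0.057379
1 - 0.057379 = 0.94262
z = 14.62 * 0.94262 = 13.781 m

13.781 m


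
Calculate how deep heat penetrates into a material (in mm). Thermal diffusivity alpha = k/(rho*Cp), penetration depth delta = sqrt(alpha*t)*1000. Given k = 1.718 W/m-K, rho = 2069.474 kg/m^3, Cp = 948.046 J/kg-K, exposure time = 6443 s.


alpha = 1.718 / (2069.474 * 948.046) = 8.7566e-07 m^2/s
alpha * t = 0.0056419
delta = sqrt(0.0056419) * 1000 = 75.112 mm

75.112 mm


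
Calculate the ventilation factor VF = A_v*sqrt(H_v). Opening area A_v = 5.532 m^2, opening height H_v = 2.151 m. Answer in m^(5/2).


sqrt(H_v) = 1.4666
VF = 5.532 * 1.4666 = 8.1134 m^(5/2)

8.1134 m^(5/2)


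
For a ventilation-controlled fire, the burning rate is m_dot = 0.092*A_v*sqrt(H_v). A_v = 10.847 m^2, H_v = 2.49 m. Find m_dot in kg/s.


sqrt(H_v) = 1.5780
m_dot = 0.092 * 10.847 * 1.5780 = 1.5747 kg/s

1.5747 kg/s


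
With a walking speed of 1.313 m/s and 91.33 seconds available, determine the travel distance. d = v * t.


d = 1.313 * 91.33 = 119.92 m

119.92 m


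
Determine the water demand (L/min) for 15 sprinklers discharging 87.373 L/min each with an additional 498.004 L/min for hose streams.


Sprinkler demand = 15 * 87.373 = 1310.595 L/min
Total = 1310.595 + 498.004 = 1808.599 L/min

1808.599 L/min


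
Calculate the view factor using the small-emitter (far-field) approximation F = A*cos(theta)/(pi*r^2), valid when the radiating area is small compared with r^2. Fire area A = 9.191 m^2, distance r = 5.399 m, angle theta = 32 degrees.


cos(32 deg) = 0.84805
pi*r^2 = 91.575
F = 9.191 * 0.84805 / 91.575 = 0.085115

0.085115


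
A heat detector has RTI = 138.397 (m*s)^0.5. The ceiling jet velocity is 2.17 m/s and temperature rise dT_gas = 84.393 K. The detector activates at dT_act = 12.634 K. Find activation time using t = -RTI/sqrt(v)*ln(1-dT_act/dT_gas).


dT_act/dT_gas = 0.14970
ln(1 - 0.14970) = -0.16217
t = -138.397 / sqrt(2.17) * -0.16217 = 15.236 s

15.236 s


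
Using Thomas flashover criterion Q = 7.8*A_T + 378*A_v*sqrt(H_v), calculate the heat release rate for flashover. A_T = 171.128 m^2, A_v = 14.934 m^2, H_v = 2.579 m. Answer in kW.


7.8*A_T = 1334.8
sqrt(H_v) = 1.6059
378*A_v*sqrt(H_v) = 9065.5
Q = 1334.8 + 9065.5 = 10400 kW

10400 kW


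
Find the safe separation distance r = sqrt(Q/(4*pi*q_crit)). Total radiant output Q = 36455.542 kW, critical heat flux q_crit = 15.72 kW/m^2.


4*pi*q_crit = 197.54
Q/(4*pi*q_crit) = 184.54
r = sqrt(184.54) = 13.585 m

13.585 m


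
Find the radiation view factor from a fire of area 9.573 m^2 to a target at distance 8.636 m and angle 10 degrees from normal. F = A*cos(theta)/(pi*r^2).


cos(10 deg) = 0.98481
pi*r^2 = 234.30
F = 9.573 * 0.98481 / 234.30 = 0.040237

0.040237


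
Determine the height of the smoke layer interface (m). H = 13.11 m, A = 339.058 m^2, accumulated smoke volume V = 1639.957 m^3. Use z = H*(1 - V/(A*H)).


V/(A*H) = 0.36894
1 - 0.36894 = 0.63106
z = 13.11 * 0.63106 = 8.2732 m

8.2732 m


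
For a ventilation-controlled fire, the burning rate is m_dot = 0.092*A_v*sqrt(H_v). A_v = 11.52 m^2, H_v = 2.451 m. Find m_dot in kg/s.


sqrt(H_v) = 1.5656
m_dot = 0.092 * 11.52 * 1.5656 = 1.6593 kg/s

1.6593 kg/s


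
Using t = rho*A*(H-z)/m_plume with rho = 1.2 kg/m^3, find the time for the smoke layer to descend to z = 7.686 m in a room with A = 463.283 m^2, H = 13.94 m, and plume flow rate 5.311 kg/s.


H - z = 6.254 m
t = 1.2 * 463.283 * 6.254 / 5.311 = 654.65 s

654.65 s


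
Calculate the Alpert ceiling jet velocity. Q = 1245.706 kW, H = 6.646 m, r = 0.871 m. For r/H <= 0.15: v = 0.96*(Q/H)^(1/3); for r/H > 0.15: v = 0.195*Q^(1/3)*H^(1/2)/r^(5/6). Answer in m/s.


r/H = 0.871 / 6.646 = 0.13106
r/H <= 0.15, so v = 0.96*(Q/H)^(1/3)
Q/H = 187.44
(Q/H)^(1/3) = 5.7229
v = 0.96 * 5.7229 = 5.4940 m/s

5.4940 m/s


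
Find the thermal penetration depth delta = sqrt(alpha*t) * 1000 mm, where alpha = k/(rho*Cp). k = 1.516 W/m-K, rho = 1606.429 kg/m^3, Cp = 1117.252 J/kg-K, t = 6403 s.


alpha = 1.516 / (1606.429 * 1117.252) = 8.4467e-07 m^2/s
alpha * t = 0.0054084
delta = sqrt(0.0054084) * 1000 = 73.542 mm

73.542 mm


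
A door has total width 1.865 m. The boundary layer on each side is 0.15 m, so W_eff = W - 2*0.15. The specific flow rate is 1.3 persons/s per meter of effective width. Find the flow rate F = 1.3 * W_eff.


W_eff = 1.865 - 0.30 = 1.565 m
F = 1.3 * 1.565 = 2.0345 persons/s

2.0345 persons/s


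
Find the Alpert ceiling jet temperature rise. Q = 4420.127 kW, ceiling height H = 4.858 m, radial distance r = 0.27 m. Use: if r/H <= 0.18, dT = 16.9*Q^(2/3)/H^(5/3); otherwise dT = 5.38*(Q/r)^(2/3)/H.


r/H = 0.27 / 4.858 = 0.055578
r/H <= 0.18, so dT = 16.9*Q^(2/3)/H^(5/3)
Q^(2/3) = 269.33
H^(5/3) = 13.935
dT = 16.9 * 269.33 / 13.935 = 326.65 K

326.65 K


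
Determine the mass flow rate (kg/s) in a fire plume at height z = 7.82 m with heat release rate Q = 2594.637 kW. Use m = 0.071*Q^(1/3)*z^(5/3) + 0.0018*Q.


Q^(1/3) = 13.741
z^(5/3) = 30.809
First term = 0.071 * 13.741 * 30.809 = 30.058
Second term = 0.0018 * 2594.637 = 4.6703
m = 34.728 kg/s

34.728 kg/s


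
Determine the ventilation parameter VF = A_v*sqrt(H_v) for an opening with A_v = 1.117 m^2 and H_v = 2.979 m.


sqrt(H_v) = 1.7260
VF = 1.117 * 1.7260 = 1.9279 m^(5/2)

1.9279 m^(5/2)


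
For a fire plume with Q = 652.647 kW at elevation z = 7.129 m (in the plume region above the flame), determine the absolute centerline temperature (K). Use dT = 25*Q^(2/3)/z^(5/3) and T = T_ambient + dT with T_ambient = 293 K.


Q^(2/3) = 75.241
z^(5/3) = 26.407
dT = 25 * 75.241 / 26.407 = 71.232 K
T = 293 + 71.232 = 364.23 K

364.23 K


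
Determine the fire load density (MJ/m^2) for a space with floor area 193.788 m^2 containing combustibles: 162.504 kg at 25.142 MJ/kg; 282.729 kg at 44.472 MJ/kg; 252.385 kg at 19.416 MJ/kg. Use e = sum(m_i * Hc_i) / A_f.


Total energy = 162.504*25.142 + 282.729*44.472 + 252.385*19.416
= 4085.676 + 12573.52 + 4900.307
= 21559.51 MJ
e = 21559.51 / 193.788 = 111.25 MJ/m^2

111.25 MJ/m^2


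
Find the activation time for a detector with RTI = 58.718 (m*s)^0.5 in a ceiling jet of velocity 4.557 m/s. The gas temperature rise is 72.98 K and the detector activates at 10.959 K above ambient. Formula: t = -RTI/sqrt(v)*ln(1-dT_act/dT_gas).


dT_act/dT_gas = 0.15016
ln(1 - 0.15016) = -0.16271
t = -58.718 / sqrt(4.557) * -0.16271 = 4.4756 s

4.4756 s


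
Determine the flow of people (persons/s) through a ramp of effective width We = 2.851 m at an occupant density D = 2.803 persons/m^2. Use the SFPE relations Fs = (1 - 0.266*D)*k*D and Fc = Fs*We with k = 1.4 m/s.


1 - 0.266*D = 1 - 0.266*2.803 = 0.25440
Fs = 0.25440 * 1.4 * 2.803 = 0.99832 persons/(s*m)
Fc = 0.99832 * 2.851 = 2.8462 persons/s

2.8462 persons/s


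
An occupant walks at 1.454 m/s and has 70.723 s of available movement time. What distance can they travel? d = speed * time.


d = 1.454 * 70.723 = 102.83 m

102.83 m


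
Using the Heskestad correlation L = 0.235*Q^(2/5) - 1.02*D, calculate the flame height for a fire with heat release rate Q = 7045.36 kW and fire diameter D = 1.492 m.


Q^(2/5) = 34.607
0.235 * Q^(2/5) = 8.1326
1.02 * D = 1.5218
L = 6.6108 m

6.6108 m


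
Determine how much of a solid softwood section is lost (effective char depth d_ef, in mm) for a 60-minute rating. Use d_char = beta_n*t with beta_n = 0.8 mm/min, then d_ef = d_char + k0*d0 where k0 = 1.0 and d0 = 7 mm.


d_char = 0.8 * 60 = 48 mm
d_ef = 48 + 1.0*7 = 55 mm

55 mm


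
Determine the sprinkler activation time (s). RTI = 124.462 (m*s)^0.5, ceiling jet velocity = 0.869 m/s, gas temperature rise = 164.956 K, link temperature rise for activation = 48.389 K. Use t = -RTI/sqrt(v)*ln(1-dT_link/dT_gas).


dT_link/dT_gas = 0.29334
ln(1 - 0.29334) = -0.34721
t = -124.462 / sqrt(0.869) * -0.34721 = 46.358 s

46.358 s


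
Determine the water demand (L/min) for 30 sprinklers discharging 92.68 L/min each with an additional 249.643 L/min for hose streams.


Sprinkler demand = 30 * 92.68 = 2780.4 L/min
Total = 2780.4 + 249.643 = 3030.043 L/min

3030.043 L/min


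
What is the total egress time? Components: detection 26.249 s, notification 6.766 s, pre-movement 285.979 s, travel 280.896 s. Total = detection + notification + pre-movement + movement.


Total = 26.249 + 6.766 + 285.979 + 280.896 = 599.89 s

599.89 s


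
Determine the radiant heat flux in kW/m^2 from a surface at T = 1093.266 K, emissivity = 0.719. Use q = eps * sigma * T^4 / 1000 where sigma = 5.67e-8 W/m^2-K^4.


T^4 = 1.4286e+12
q = 0.719 * 5.67e-8 * 1.4286e+12 / 1000 = 58.239 kW/m^2

58.239 kW/m^2


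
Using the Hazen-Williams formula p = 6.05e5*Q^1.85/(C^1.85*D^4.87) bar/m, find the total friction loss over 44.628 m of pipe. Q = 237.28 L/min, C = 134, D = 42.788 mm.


Q^1.85 = 24788
C^1.85 = 8612.8
D^4.87 = 8.8011e+07
p/m = 0.019784 bar/m
p_total = 0.019784 * 44.628 = 0.88290 bar

0.88290 bar


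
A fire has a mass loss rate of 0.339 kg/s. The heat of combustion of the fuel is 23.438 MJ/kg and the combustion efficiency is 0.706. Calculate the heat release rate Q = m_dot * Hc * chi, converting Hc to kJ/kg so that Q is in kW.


Hc = 23.438 MJ/kg = 23.438 * 1000 kJ/kg = 23438 kJ/kg
Q = 0.339 kg/s * 23438 kJ/kg * 0.706 = 5609.5 kW

5609.5 kW


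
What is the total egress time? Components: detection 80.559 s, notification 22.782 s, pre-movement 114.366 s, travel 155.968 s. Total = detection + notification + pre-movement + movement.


Total = 80.559 + 22.782 + 114.366 + 155.968 = 373.675 s

373.675 s


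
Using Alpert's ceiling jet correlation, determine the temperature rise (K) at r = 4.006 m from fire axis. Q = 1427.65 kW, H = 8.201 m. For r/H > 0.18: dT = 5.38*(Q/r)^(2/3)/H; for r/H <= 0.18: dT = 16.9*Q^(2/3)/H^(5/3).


r/H = 4.006 / 8.201 = 0.48848
r/H > 0.18, so dT = 5.38*(Q/r)^(2/3)/H
Q/r = 356.38
(Q/r)^(2/3) = 50.266
dT = 5.38 * 50.266 / 8.201 = 32.975 K

32.975 K


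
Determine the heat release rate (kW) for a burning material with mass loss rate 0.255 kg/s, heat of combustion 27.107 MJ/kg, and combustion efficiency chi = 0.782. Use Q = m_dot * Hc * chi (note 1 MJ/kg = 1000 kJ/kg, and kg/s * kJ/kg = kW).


Hc = 27.107 MJ/kg = 27.107 * 1000 kJ/kg = 27107 kJ/kg
Q = 0.255 kg/s * 27107 kJ/kg * 0.782 = 5405.4 kW

5405.4 kW


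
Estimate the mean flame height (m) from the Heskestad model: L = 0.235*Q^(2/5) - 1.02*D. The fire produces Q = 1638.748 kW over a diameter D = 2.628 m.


Q^(2/5) = 19.311
0.235 * Q^(2/5) = 4.5381
1.02 * D = 2.6806
L = 1.8575 m

1.8575 m


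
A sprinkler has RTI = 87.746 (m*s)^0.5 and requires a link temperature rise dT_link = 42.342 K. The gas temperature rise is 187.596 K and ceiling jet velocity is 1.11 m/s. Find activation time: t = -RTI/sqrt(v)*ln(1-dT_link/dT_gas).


dT_link/dT_gas = 0.22571
ln(1 - 0.22571) = -0.25581
t = -87.746 / sqrt(1.11) * -0.25581 = 21.305 s

21.305 s


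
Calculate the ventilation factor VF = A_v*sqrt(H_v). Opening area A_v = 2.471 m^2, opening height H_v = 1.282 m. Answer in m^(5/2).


sqrt(H_v) = 1.1323
VF = 2.471 * 1.1323 = 2.7978 m^(5/2)

2.7978 m^(5/2)


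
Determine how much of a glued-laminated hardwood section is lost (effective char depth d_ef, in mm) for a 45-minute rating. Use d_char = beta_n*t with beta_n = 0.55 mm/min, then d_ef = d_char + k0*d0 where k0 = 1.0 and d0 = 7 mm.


d_char = 0.55 * 45 = 24.75 mm
d_ef = 24.75 + 1.0*7 = 31.75 mm

31.75 mm


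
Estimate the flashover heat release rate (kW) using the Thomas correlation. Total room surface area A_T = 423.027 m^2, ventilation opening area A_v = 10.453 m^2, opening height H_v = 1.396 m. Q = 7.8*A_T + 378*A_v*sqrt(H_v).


7.8*A_T = 3299.6
sqrt(H_v) = 1.1815
378*A_v*sqrt(H_v) = 4668.5
Q = 3299.6 + 4668.5 = 7968.1 kW

7968.1 kW


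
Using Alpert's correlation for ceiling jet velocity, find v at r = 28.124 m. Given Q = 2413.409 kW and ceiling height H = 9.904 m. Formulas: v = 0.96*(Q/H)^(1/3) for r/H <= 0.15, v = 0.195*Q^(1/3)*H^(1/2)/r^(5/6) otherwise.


r/H = 28.124 / 9.904 = 2.8397
r/H > 0.15, so v = 0.195*Q^(1/3)*H^(1/2)/r^(5/6)
Q^(1/3) = 13.414
H^(1/2) = 3.1471
r^(5/6) = 16.127
v = 0.195 * 13.414 * 3.1471 / 16.127 = 0.51041 m/s

0.51041 m/s


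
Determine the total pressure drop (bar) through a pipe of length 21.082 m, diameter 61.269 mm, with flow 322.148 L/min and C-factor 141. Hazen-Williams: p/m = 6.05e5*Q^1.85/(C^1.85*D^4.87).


Q^1.85 = 43642
C^1.85 = 9463.6
D^4.87 = 5.0566e+08
p/m = 0.0055175 bar/m
p_total = 0.0055175 * 21.082 = 0.11632 bar

0.11632 bar


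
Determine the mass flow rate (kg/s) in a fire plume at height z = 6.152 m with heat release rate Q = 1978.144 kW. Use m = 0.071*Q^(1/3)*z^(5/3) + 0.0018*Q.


Q^(1/3) = 12.553
z^(5/3) = 20.655
First term = 0.071 * 12.553 * 20.655 = 18.409
Second term = 0.0018 * 1978.144 = 3.5607
m = 21.970 kg/s

21.970 kg/s


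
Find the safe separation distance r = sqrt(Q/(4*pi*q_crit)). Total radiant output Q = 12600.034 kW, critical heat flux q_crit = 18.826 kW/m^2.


4*pi*q_crit = 236.57
Q/(4*pi*q_crit) = 53.260
r = sqrt(53.260) = 7.2980 m

7.2980 m


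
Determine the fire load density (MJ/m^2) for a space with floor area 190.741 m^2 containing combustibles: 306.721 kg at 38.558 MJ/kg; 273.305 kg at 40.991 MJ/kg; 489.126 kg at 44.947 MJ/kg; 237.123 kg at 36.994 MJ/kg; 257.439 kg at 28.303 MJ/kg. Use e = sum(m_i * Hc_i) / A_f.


Total energy = 306.721*38.558 + 273.305*40.991 + 489.126*44.947 + 237.123*36.994 + 257.439*28.303
= 11826.55 + 11203.05 + 21984.75 + 8772.128 + 7286.296
= 61072.76 MJ
e = 61072.76 / 190.741 = 320.19 MJ/m^2

320.19 MJ/m^2


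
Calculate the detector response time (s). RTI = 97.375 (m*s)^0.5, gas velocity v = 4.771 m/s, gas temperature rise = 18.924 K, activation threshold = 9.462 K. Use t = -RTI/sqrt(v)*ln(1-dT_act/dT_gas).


dT_act/dT_gas = 0.5
ln(1 - 0.5) = -0.69315
t = -97.375 / sqrt(4.771) * -0.69315 = 30.901 s

30.901 s


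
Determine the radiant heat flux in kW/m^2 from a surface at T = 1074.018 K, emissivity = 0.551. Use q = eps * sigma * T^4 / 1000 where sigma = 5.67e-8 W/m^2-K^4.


T^4 = 1.3306e+12
q = 0.551 * 5.67e-8 * 1.3306e+12 / 1000 = 41.570 kW/m^2

41.570 kW/m^2


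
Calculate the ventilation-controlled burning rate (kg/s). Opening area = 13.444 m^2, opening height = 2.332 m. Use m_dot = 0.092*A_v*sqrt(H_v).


sqrt(H_v) = 1.5271
m_dot = 0.092 * 13.444 * 1.5271 = 1.8888 kg/s

1.8888 kg/s


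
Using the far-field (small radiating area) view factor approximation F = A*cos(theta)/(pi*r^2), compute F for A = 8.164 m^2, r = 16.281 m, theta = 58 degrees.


cos(58 deg) = 0.52992
pi*r^2 = 832.74
F = 8.164 * 0.52992 / 832.74 = 0.0051952

0.0051952


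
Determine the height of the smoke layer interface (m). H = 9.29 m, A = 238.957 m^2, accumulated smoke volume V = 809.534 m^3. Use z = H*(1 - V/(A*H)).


V/(A*H) = 0.36467
1 - 0.36467 = 0.63533
z = 9.29 * 0.63533 = 5.9022 m

5.9022 m


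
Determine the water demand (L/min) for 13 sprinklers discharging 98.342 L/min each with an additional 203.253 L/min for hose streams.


Sprinkler demand = 13 * 98.342 = 1278.446 L/min
Total = 1278.446 + 203.253 = 1481.699 L/min

1481.699 L/min


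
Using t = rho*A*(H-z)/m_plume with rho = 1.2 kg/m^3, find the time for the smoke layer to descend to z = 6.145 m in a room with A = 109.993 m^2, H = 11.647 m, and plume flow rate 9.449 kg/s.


H - z = 5.502 m
t = 1.2 * 109.993 * 5.502 / 9.449 = 76.857 s

76.857 s


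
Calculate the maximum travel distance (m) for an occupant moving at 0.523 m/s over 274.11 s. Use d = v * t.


d = 0.523 * 274.11 = 143.36 m

143.36 m


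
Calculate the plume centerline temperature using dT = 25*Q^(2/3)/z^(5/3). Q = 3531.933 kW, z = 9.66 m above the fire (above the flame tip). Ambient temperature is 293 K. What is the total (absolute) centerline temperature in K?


Q^(2/3) = 231.92
z^(5/3) = 43.816
dT = 25 * 231.92 / 43.816 = 132.33 K
T = 293 + 132.33 = 425.33 K

425.33 K


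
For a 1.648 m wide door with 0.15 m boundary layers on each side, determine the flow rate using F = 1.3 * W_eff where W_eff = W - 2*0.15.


W_eff = 1.648 - 0.30 = 1.348 m
F = 1.3 * 1.348 = 1.7524 persons/s

1.7524 persons/s


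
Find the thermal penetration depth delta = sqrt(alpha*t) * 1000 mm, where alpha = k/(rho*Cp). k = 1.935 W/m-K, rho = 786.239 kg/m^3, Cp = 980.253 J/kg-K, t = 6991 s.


alpha = 1.935 / (786.239 * 980.253) = 2.5107e-06 m^2/s
alpha * t = 0.017552
delta = sqrt(0.017552) * 1000 = 132.48 mm

132.48 mm


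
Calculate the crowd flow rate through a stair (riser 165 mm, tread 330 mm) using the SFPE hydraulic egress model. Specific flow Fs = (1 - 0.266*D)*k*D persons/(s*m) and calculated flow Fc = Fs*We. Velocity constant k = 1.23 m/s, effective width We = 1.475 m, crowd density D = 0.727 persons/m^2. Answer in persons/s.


1 - 0.266*D = 1 - 0.266*0.727 = 0.80662
Fs = 0.80662 * 1.23 * 0.727 = 0.72129 persons/(s*m)
Fc = 0.72129 * 1.475 = 1.0639 persons/s

1.0639 persons/s


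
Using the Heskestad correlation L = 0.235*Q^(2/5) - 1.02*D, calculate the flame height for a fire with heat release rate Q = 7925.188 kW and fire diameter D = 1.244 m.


Q^(2/5) = 36.275
0.235 * Q^(2/5) = 8.5246
1.02 * D = 1.2689
L = 7.2557 m

7.2557 m


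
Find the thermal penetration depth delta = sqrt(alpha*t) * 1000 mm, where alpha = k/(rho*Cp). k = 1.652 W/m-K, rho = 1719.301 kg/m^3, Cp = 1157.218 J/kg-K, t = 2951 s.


alpha = 1.652 / (1719.301 * 1157.218) = 8.3032e-07 m^2/s
alpha * t = 0.0024503
delta = sqrt(0.0024503) * 1000 = 49.500 mm

49.500 mm


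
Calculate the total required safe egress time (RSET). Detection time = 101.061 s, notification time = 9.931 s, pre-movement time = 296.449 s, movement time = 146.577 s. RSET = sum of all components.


Total = 101.061 + 9.931 + 296.449 + 146.577 = 554.018 s

554.018 s
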